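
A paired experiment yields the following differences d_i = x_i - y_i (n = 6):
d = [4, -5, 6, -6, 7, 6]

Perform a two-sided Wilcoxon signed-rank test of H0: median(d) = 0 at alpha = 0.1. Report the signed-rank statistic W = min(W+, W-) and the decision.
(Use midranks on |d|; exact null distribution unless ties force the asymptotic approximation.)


Step 1: Drop any zero differences (none here) and take |d_i|.
|d| = [4, 5, 6, 6, 7, 6]
Step 2: Midrank |d_i| (ties get averaged ranks).
ranks: |4|->1, |5|->2, |6|->4, |6|->4, |7|->6, |6|->4
Step 3: Attach original signs; sum ranks with positive sign and with negative sign.
W+ = 1 + 4 + 6 + 4 = 15
W- = 2 + 4 = 6
(Check: W+ + W- = 21 should equal n(n+1)/2 = 21.)
Step 4: Test statistic W = min(W+, W-) = 6.
Step 5: Ties in |d|, so use the tie-corrected normal approximation.
        E[W] = n(n+1)/4 = 6*7/4 = 10.5.
        Tie groups: |d|=6 (t=3); sum(t^3 - t) = 24.
        Var[W] = n(n+1)(2n+1)/24 - sum(t^3-t)/48 = 546/24 - 24/48 = 22.25.
        z = (W - E[W]) / sqrt(Var[W]) = (6 - 10.5) / 4.7170 = -0.9540.
        Two-sided p = 2*Phi(z) = 0.340085.
Step 6: alpha = 0.1. fail to reject H0.

W+ = 15, W- = 6, W = min = 6, p = 0.340085, fail to reject H0.


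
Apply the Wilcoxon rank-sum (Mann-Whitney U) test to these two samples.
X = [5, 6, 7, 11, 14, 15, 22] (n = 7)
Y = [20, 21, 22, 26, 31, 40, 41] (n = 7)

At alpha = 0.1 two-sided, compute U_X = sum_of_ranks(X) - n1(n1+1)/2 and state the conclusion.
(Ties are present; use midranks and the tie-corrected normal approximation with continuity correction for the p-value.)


Step 1: Combine and sort all 14 observations; assign midranks.
sorted (value, group): (5,X), (6,X), (7,X), (11,X), (14,X), (15,X), (20,Y), (21,Y), (22,X), (22,Y), (26,Y), (31,Y), (40,Y), (41,Y)
ranks: 5->1, 6->2, 7->3, 11->4, 14->5, 15->6, 20->7, 21->8, 22->9.5, 22->9.5, 26->11, 31->12, 40->13, 41->14
Step 2: Rank sum for X: R1 = 1 + 2 + 3 + 4 + 5 + 6 + 9.5 = 30.5.
Step 3: U_X = R1 - n1(n1+1)/2 = 30.5 - 7*8/2 = 30.5 - 28 = 2.5.
       U_Y = n1*n2 - U_X = 49 - 2.5 = 46.5.
Step 4: Ties are present, so use the tie-corrected normal approximation (with continuity correction) for the p-value.
Step 5: p-value = 0.005956; compare to alpha = 0.1. reject H0.

U_X = 2.5, p = 0.005956, reject H0 at alpha = 0.1.


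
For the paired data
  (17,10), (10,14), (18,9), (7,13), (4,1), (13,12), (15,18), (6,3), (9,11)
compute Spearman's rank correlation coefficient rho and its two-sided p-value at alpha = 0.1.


Step 1: Rank x and y separately (midranks; no ties here).
rank(x): 17->8, 10->5, 18->9, 7->3, 4->1, 13->6, 15->7, 6->2, 9->4
rank(y): 10->4, 14->8, 9->3, 13->7, 1->1, 12->6, 18->9, 3->2, 11->5
Step 2: d_i = R_x(i) - R_y(i); compute d_i^2.
  (8-4)^2=16, (5-8)^2=9, (9-3)^2=36, (3-7)^2=16, (1-1)^2=0, (6-6)^2=0, (7-9)^2=4, (2-2)^2=0, (4-5)^2=1
sum(d^2) = 82.
Step 3: rho = 1 - 6*82 / (9*(9^2 - 1)) = 1 - 492/720 = 0.316667.
Step 4: Under H0, t = rho * sqrt((n-2)/(1-rho^2)) = 0.8833 ~ t(7).
Step 5: Two-sided p-value from the t-distribution with 7 df = 0.406397.
Step 6: alpha = 0.1. fail to reject H0.

rho = 0.3167, p = 0.406397, fail to reject H0 at alpha = 0.1.


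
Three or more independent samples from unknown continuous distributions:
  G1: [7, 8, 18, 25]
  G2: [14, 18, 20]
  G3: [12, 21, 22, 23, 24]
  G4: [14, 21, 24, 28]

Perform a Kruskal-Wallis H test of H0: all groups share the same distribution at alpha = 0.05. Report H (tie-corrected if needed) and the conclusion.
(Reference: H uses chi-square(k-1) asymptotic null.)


Step 1: Combine all N = 16 observations and assign midranks.
sorted (value, group, rank): (7,G1,1), (8,G1,2), (12,G3,3), (14,G2,4.5), (14,G4,4.5), (18,G1,6.5), (18,G2,6.5), (20,G2,8), (21,G3,9.5), (21,G4,9.5), (22,G3,11), (23,G3,12), (24,G3,13.5), (24,G4,13.5), (25,G1,15), (28,G4,16)
Step 2: Sum ranks within each group.
R_1 = 24.5 (n_1 = 4)
R_2 = 19 (n_2 = 3)
R_3 = 49 (n_3 = 5)
R_4 = 43.5 (n_4 = 4)
Step 3: H = 12/(N(N+1)) * sum(R_i^2/n_i) - 3(N+1)
     = 12/(16*17) * (24.5^2/4 + 19^2/3 + 49^2/5 + 43.5^2/4) - 3*17
     = 0.044118 * 1223.66 - 51
     = 2.984926.
Step 4: Ties present; correction factor C = 1 - 24/(16^3 - 16) = 0.994118. Corrected H = 2.984926 / 0.994118 = 3.002589.
Step 5: Under H0, H ~ chi^2(3); p-value = 0.391226.
Step 6: alpha = 0.05. fail to reject H0.

H = 3.0026, df = 3, p = 0.391226, fail to reject H0.


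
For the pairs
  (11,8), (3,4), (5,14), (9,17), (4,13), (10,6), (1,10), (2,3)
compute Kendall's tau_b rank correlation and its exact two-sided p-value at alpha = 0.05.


Step 1: Enumerate the 28 unordered pairs (i,j) with i<j and classify each by sign(x_j-x_i) * sign(y_j-y_i).
  (1,2):dx=-8,dy=-4->C; (1,3):dx=-6,dy=+6->D; (1,4):dx=-2,dy=+9->D; (1,5):dx=-7,dy=+5->D
  (1,6):dx=-1,dy=-2->C; (1,7):dx=-10,dy=+2->D; (1,8):dx=-9,dy=-5->C; (2,3):dx=+2,dy=+10->C
  (2,4):dx=+6,dy=+13->C; (2,5):dx=+1,dy=+9->C; (2,6):dx=+7,dy=+2->C; (2,7):dx=-2,dy=+6->D
  (2,8):dx=-1,dy=-1->C; (3,4):dx=+4,dy=+3->C; (3,5):dx=-1,dy=-1->C; (3,6):dx=+5,dy=-8->D
  (3,7):dx=-4,dy=-4->C; (3,8):dx=-3,dy=-11->C; (4,5):dx=-5,dy=-4->C; (4,6):dx=+1,dy=-11->D
  (4,7):dx=-8,dy=-7->C; (4,8):dx=-7,dy=-14->C; (5,6):dx=+6,dy=-7->D; (5,7):dx=-3,dy=-3->C
  (5,8):dx=-2,dy=-10->C; (6,7):dx=-9,dy=+4->D; (6,8):dx=-8,dy=-3->C; (7,8):dx=+1,dy=-7->D
Step 2: C = 18, D = 10, total pairs = 28.
Step 3: tau = (C - D)/(n(n-1)/2) = (18 - 10)/28 = 0.285714.
Step 4: Exact two-sided p-value (enumerate n! = 40320 permutations of y under H0): p = 0.398760.
Step 5: alpha = 0.05. fail to reject H0.

tau_b = 0.2857 (C=18, D=10), p = 0.398760, fail to reject H0.


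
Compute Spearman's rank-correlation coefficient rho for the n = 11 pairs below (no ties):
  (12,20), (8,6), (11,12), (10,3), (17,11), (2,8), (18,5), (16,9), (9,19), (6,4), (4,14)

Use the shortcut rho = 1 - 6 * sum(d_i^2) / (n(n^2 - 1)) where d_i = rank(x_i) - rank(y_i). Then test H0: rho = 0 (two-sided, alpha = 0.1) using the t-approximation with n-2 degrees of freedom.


Step 1: Rank x and y separately (midranks; no ties here).
rank(x): 12->8, 8->4, 11->7, 10->6, 17->10, 2->1, 18->11, 16->9, 9->5, 6->3, 4->2
rank(y): 20->11, 6->4, 12->8, 3->1, 11->7, 8->5, 5->3, 9->6, 19->10, 4->2, 14->9
Step 2: d_i = R_x(i) - R_y(i); compute d_i^2.
  (8-11)^2=9, (4-4)^2=0, (7-8)^2=1, (6-1)^2=25, (10-7)^2=9, (1-5)^2=16, (11-3)^2=64, (9-6)^2=9, (5-10)^2=25, (3-2)^2=1, (2-9)^2=49
sum(d^2) = 208.
Step 3: rho = 1 - 6*208 / (11*(11^2 - 1)) = 1 - 1248/1320 = 0.054545.
Step 4: Under H0, t = rho * sqrt((n-2)/(1-rho^2)) = 0.1639 ~ t(9).
Step 5: Two-sided p-value from the t-distribution with 9 df = 0.873447.
Step 6: alpha = 0.1. fail to reject H0.

rho = 0.0545, p = 0.873447, fail to reject H0 at alpha = 0.1.


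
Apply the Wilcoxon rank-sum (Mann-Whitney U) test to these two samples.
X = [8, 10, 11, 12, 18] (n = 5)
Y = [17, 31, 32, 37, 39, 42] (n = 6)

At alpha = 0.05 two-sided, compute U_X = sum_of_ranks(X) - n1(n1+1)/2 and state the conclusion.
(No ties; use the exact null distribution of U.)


Step 1: Combine and sort all 11 observations; assign midranks.
sorted (value, group): (8,X), (10,X), (11,X), (12,X), (17,Y), (18,X), (31,Y), (32,Y), (37,Y), (39,Y), (42,Y)
ranks: 8->1, 10->2, 11->3, 12->4, 17->5, 18->6, 31->7, 32->8, 37->9, 39->10, 42->11
Step 2: Rank sum for X: R1 = 1 + 2 + 3 + 4 + 6 = 16.
Step 3: U_X = R1 - n1(n1+1)/2 = 16 - 5*6/2 = 16 - 15 = 1.
       U_Y = n1*n2 - U_X = 30 - 1 = 29.
Step 4: No ties, so the exact null distribution of U (based on enumerating the C(11,5) = 462 equally likely rank assignments) gives the two-sided p-value.
Step 5: p-value = 0.008658; compare to alpha = 0.05. reject H0.

U_X = 1, p = 0.008658, reject H0 at alpha = 0.05.


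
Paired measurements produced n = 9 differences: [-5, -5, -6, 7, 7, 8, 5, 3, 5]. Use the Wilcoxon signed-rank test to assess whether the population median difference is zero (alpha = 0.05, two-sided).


Step 1: Drop any zero differences (none here) and take |d_i|.
|d| = [5, 5, 6, 7, 7, 8, 5, 3, 5]
Step 2: Midrank |d_i| (ties get averaged ranks).
ranks: |5|->3.5, |5|->3.5, |6|->6, |7|->7.5, |7|->7.5, |8|->9, |5|->3.5, |3|->1, |5|->3.5
Step 3: Attach original signs; sum ranks with positive sign and with negative sign.
W+ = 7.5 + 7.5 + 9 + 3.5 + 1 + 3.5 = 32
W- = 3.5 + 3.5 + 6 = 13
(Check: W+ + W- = 45 should equal n(n+1)/2 = 45.)
Step 4: Test statistic W = min(W+, W-) = 13.
Step 5: Ties in |d|, so use the tie-corrected normal approximation.
        E[W] = n(n+1)/4 = 9*10/4 = 22.5.
        Tie groups: |d|=5 (t=4), |d|=7 (t=2); sum(t^3 - t) = 66.
        Var[W] = n(n+1)(2n+1)/24 - sum(t^3-t)/48 = 1710/24 - 66/48 = 69.875.
        z = (W - E[W]) / sqrt(Var[W]) = (13 - 22.5) / 8.3591 = -1.1365.
        Two-sided p = 2*Phi(z) = 0.255755.
Step 6: alpha = 0.05. fail to reject H0.

W+ = 32, W- = 13, W = min = 13, p = 0.255755, fail to reject H0.


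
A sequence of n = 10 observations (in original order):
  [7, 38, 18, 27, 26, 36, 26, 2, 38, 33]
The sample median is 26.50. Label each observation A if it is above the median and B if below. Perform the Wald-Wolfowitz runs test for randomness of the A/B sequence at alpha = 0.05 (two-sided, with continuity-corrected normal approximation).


Step 1: Compute median = 26.50; label A = above, B = below.
Labels in order: BABABABBAA  (n_A = 5, n_B = 5)
Step 2: Count runs R = 8.
Step 3: Under H0 (random ordering), E[R] = 2*n_A*n_B/(n_A+n_B) + 1 = 2*5*5/10 + 1 = 6.0000.
        Var[R] = 2*n_A*n_B*(2*n_A*n_B - n_A - n_B) / ((n_A+n_B)^2 * (n_A+n_B-1)) = 2000/900 = 2.2222.
        SD[R] = 1.4907.
Step 4: Continuity-corrected z = (R - 0.5 - E[R]) / SD[R] = (8 - 0.5 - 6.0000) / 1.4907 = 1.0062.
Step 5: Two-sided p-value via normal approximation = 2*(1 - Phi(|z|)) = 0.314305.
Step 6: alpha = 0.05. fail to reject H0.

R = 8, z = 1.0062, p = 0.314305, fail to reject H0.


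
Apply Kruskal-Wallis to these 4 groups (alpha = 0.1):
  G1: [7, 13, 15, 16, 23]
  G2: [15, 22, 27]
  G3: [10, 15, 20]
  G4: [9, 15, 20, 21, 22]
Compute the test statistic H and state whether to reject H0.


Step 1: Combine all N = 16 observations and assign midranks.
sorted (value, group, rank): (7,G1,1), (9,G4,2), (10,G3,3), (13,G1,4), (15,G1,6.5), (15,G2,6.5), (15,G3,6.5), (15,G4,6.5), (16,G1,9), (20,G3,10.5), (20,G4,10.5), (21,G4,12), (22,G2,13.5), (22,G4,13.5), (23,G1,15), (27,G2,16)
Step 2: Sum ranks within each group.
R_1 = 35.5 (n_1 = 5)
R_2 = 36 (n_2 = 3)
R_3 = 20 (n_3 = 3)
R_4 = 44.5 (n_4 = 5)
Step 3: H = 12/(N(N+1)) * sum(R_i^2/n_i) - 3(N+1)
     = 12/(16*17) * (35.5^2/5 + 36^2/3 + 20^2/3 + 44.5^2/5) - 3*17
     = 0.044118 * 1213.43 - 51
     = 2.533824.
Step 4: Ties present; correction factor C = 1 - 72/(16^3 - 16) = 0.982353. Corrected H = 2.533824 / 0.982353 = 2.579341.
Step 5: Under H0, H ~ chi^2(3); p-value = 0.461123.
Step 6: alpha = 0.1. fail to reject H0.

H = 2.5793, df = 3, p = 0.461123, fail to reject H0.


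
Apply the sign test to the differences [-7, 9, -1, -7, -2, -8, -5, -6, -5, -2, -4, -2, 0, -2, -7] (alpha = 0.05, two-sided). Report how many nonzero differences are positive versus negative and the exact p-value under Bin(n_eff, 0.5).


Step 1: Discard zero differences. Original n = 15; n_eff = number of nonzero differences = 14.
Nonzero differences (with sign): -7, +9, -1, -7, -2, -8, -5, -6, -5, -2, -4, -2, -2, -7
Step 2: Count signs: positive = 1, negative = 13.
Step 3: Under H0: P(positive) = 0.5, so the number of positives S ~ Bin(14, 0.5).
Step 4: Two-sided exact p-value = sum of Bin(14,0.5) probabilities at or below the observed probability = 0.001831.
Step 5: alpha = 0.05. reject H0.

n_eff = 14, pos = 1, neg = 13, p = 0.001831, reject H0.


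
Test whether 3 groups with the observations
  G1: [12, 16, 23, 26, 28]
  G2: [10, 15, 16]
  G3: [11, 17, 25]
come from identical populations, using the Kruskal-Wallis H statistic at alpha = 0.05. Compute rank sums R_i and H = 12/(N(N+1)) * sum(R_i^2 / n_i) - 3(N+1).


Step 1: Combine all N = 11 observations and assign midranks.
sorted (value, group, rank): (10,G2,1), (11,G3,2), (12,G1,3), (15,G2,4), (16,G1,5.5), (16,G2,5.5), (17,G3,7), (23,G1,8), (25,G3,9), (26,G1,10), (28,G1,11)
Step 2: Sum ranks within each group.
R_1 = 37.5 (n_1 = 5)
R_2 = 10.5 (n_2 = 3)
R_3 = 18 (n_3 = 3)
Step 3: H = 12/(N(N+1)) * sum(R_i^2/n_i) - 3(N+1)
     = 12/(11*12) * (37.5^2/5 + 10.5^2/3 + 18^2/3) - 3*12
     = 0.090909 * 426 - 36
     = 2.727273.
Step 4: Ties present; correction factor C = 1 - 6/(11^3 - 11) = 0.995455. Corrected H = 2.727273 / 0.995455 = 2.739726.
Step 5: Under H0, H ~ chi^2(2); p-value = 0.254142.
Step 6: alpha = 0.05. fail to reject H0.

H = 2.7397, df = 2, p = 0.254142, fail to reject H0.


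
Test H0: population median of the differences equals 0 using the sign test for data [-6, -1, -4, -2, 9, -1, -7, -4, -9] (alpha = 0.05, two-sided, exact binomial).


Step 1: Discard zero differences. Original n = 9; n_eff = number of nonzero differences = 9.
Nonzero differences (with sign): -6, -1, -4, -2, +9, -1, -7, -4, -9
Step 2: Count signs: positive = 1, negative = 8.
Step 3: Under H0: P(positive) = 0.5, so the number of positives S ~ Bin(9, 0.5).
Step 4: Two-sided exact p-value = sum of Bin(9,0.5) probabilities at or below the observed probability = 0.039062.
Step 5: alpha = 0.05. reject H0.

n_eff = 9, pos = 1, neg = 8, p = 0.039062, reject H0.


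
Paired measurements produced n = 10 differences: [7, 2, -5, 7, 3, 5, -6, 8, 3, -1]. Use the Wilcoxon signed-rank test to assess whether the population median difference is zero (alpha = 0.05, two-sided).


Step 1: Drop any zero differences (none here) and take |d_i|.
|d| = [7, 2, 5, 7, 3, 5, 6, 8, 3, 1]
Step 2: Midrank |d_i| (ties get averaged ranks).
ranks: |7|->8.5, |2|->2, |5|->5.5, |7|->8.5, |3|->3.5, |5|->5.5, |6|->7, |8|->10, |3|->3.5, |1|->1
Step 3: Attach original signs; sum ranks with positive sign and with negative sign.
W+ = 8.5 + 2 + 8.5 + 3.5 + 5.5 + 10 + 3.5 = 41.5
W- = 5.5 + 7 + 1 = 13.5
(Check: W+ + W- = 55 should equal n(n+1)/2 = 55.)
Step 4: Test statistic W = min(W+, W-) = 13.5.
Step 5: Ties in |d|, so use the tie-corrected normal approximation.
        E[W] = n(n+1)/4 = 10*11/4 = 27.5.
        Tie groups: |d|=3 (t=2), |d|=5 (t=2), |d|=7 (t=2); sum(t^3 - t) = 18.
        Var[W] = n(n+1)(2n+1)/24 - sum(t^3-t)/48 = 2310/24 - 18/48 = 95.875.
        z = (W - E[W]) / sqrt(Var[W]) = (13.5 - 27.5) / 9.7916 = -1.4298.
        Two-sided p = 2*Phi(z) = 0.152774.
Step 6: alpha = 0.05. fail to reject H0.

W+ = 41.5, W- = 13.5, W = min = 13.5, p = 0.152774, fail to reject H0.


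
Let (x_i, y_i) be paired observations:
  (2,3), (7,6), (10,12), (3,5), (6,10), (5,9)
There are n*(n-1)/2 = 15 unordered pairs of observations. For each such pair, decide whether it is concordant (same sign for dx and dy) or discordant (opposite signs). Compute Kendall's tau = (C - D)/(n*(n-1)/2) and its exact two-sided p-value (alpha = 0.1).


Step 1: Enumerate the 15 unordered pairs (i,j) with i<j and classify each by sign(x_j-x_i) * sign(y_j-y_i).
  (1,2):dx=+5,dy=+3->C; (1,3):dx=+8,dy=+9->C; (1,4):dx=+1,dy=+2->C; (1,5):dx=+4,dy=+7->C
  (1,6):dx=+3,dy=+6->C; (2,3):dx=+3,dy=+6->C; (2,4):dx=-4,dy=-1->C; (2,5):dx=-1,dy=+4->D
  (2,6):dx=-2,dy=+3->D; (3,4):dx=-7,dy=-7->C; (3,5):dx=-4,dy=-2->C; (3,6):dx=-5,dy=-3->C
  (4,5):dx=+3,dy=+5->C; (4,6):dx=+2,dy=+4->C; (5,6):dx=-1,dy=-1->C
Step 2: C = 13, D = 2, total pairs = 15.
Step 3: tau = (C - D)/(n(n-1)/2) = (13 - 2)/15 = 0.733333.
Step 4: Exact two-sided p-value (enumerate n! = 720 permutations of y under H0): p = 0.055556.
Step 5: alpha = 0.1. reject H0.

tau_b = 0.7333 (C=13, D=2), p = 0.055556, reject H0.


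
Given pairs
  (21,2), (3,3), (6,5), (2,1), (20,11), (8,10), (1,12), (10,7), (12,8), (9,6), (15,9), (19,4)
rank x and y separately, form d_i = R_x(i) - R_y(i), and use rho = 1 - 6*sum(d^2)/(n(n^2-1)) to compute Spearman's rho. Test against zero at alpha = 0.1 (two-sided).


Step 1: Rank x and y separately (midranks; no ties here).
rank(x): 21->12, 3->3, 6->4, 2->2, 20->11, 8->5, 1->1, 10->7, 12->8, 9->6, 15->9, 19->10
rank(y): 2->2, 3->3, 5->5, 1->1, 11->11, 10->10, 12->12, 7->7, 8->8, 6->6, 9->9, 4->4
Step 2: d_i = R_x(i) - R_y(i); compute d_i^2.
  (12-2)^2=100, (3-3)^2=0, (4-5)^2=1, (2-1)^2=1, (11-11)^2=0, (5-10)^2=25, (1-12)^2=121, (7-7)^2=0, (8-8)^2=0, (6-6)^2=0, (9-9)^2=0, (10-4)^2=36
sum(d^2) = 284.
Step 3: rho = 1 - 6*284 / (12*(12^2 - 1)) = 1 - 1704/1716 = 0.006993.
Step 4: Under H0, t = rho * sqrt((n-2)/(1-rho^2)) = 0.0221 ~ t(10).
Step 5: Two-sided p-value from the t-distribution with 10 df = 0.982792.
Step 6: alpha = 0.1. fail to reject H0.

rho = 0.0070, p = 0.982792, fail to reject H0 at alpha = 0.1.


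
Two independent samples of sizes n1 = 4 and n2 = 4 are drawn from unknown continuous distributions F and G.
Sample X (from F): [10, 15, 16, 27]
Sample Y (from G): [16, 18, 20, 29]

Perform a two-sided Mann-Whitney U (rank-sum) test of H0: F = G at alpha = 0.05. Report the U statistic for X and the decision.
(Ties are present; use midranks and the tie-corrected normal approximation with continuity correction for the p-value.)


Step 1: Combine and sort all 8 observations; assign midranks.
sorted (value, group): (10,X), (15,X), (16,X), (16,Y), (18,Y), (20,Y), (27,X), (29,Y)
ranks: 10->1, 15->2, 16->3.5, 16->3.5, 18->5, 20->6, 27->7, 29->8
Step 2: Rank sum for X: R1 = 1 + 2 + 3.5 + 7 = 13.5.
Step 3: U_X = R1 - n1(n1+1)/2 = 13.5 - 4*5/2 = 13.5 - 10 = 3.5.
       U_Y = n1*n2 - U_X = 16 - 3.5 = 12.5.
Step 4: Ties are present, so use the tie-corrected normal approximation (with continuity correction) for the p-value.
Step 5: p-value = 0.245383; compare to alpha = 0.05. fail to reject H0.

U_X = 3.5, p = 0.245383, fail to reject H0 at alpha = 0.05.


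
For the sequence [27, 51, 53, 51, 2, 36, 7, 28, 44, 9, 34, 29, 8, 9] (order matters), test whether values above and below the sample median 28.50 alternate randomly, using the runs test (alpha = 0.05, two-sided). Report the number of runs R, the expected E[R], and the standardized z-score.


Step 1: Compute median = 28.50; label A = above, B = below.
Labels in order: BAAABABBABAABB  (n_A = 7, n_B = 7)
Step 2: Count runs R = 9.
Step 3: Under H0 (random ordering), E[R] = 2*n_A*n_B/(n_A+n_B) + 1 = 2*7*7/14 + 1 = 8.0000.
        Var[R] = 2*n_A*n_B*(2*n_A*n_B - n_A - n_B) / ((n_A+n_B)^2 * (n_A+n_B-1)) = 8232/2548 = 3.2308.
        SD[R] = 1.7974.
Step 4: Continuity-corrected z = (R - 0.5 - E[R]) / SD[R] = (9 - 0.5 - 8.0000) / 1.7974 = 0.2782.
Step 5: Two-sided p-value via normal approximation = 2*(1 - Phi(|z|)) = 0.780879.
Step 6: alpha = 0.05. fail to reject H0.

R = 9, z = 0.2782, p = 0.780879, fail to reject H0.


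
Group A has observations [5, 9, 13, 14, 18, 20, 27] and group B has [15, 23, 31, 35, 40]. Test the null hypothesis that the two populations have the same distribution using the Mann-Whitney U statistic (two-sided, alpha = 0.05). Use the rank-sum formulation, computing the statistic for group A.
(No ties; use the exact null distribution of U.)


Step 1: Combine and sort all 12 observations; assign midranks.
sorted (value, group): (5,X), (9,X), (13,X), (14,X), (15,Y), (18,X), (20,X), (23,Y), (27,X), (31,Y), (35,Y), (40,Y)
ranks: 5->1, 9->2, 13->3, 14->4, 15->5, 18->6, 20->7, 23->8, 27->9, 31->10, 35->11, 40->12
Step 2: Rank sum for X: R1 = 1 + 2 + 3 + 4 + 6 + 7 + 9 = 32.
Step 3: U_X = R1 - n1(n1+1)/2 = 32 - 7*8/2 = 32 - 28 = 4.
       U_Y = n1*n2 - U_X = 35 - 4 = 31.
Step 4: No ties, so the exact null distribution of U (based on enumerating the C(12,7) = 792 equally likely rank assignments) gives the two-sided p-value.
Step 5: p-value = 0.030303; compare to alpha = 0.05. reject H0.

U_X = 4, p = 0.030303, reject H0 at alpha = 0.05.


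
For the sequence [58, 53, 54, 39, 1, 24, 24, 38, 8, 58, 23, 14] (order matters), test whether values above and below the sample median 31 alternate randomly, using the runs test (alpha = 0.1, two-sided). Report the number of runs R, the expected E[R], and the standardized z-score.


Step 1: Compute median = 31; label A = above, B = below.
Labels in order: AAAABBBABABB  (n_A = 6, n_B = 6)
Step 2: Count runs R = 6.
Step 3: Under H0 (random ordering), E[R] = 2*n_A*n_B/(n_A+n_B) + 1 = 2*6*6/12 + 1 = 7.0000.
        Var[R] = 2*n_A*n_B*(2*n_A*n_B - n_A - n_B) / ((n_A+n_B)^2 * (n_A+n_B-1)) = 4320/1584 = 2.7273.
        SD[R] = 1.6514.
Step 4: Continuity-corrected z = (R + 0.5 - E[R]) / SD[R] = (6 + 0.5 - 7.0000) / 1.6514 = -0.3028.
Step 5: Two-sided p-value via normal approximation = 2*(1 - Phi(|z|)) = 0.762069.
Step 6: alpha = 0.1. fail to reject H0.

R = 6, z = -0.3028, p = 0.762069, fail to reject H0.


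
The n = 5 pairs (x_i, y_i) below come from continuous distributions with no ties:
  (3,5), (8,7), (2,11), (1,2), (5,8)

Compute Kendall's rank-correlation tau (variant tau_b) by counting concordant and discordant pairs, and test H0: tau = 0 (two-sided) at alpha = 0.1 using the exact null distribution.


Step 1: Enumerate the 10 unordered pairs (i,j) with i<j and classify each by sign(x_j-x_i) * sign(y_j-y_i).
  (1,2):dx=+5,dy=+2->C; (1,3):dx=-1,dy=+6->D; (1,4):dx=-2,dy=-3->C; (1,5):dx=+2,dy=+3->C
  (2,3):dx=-6,dy=+4->D; (2,4):dx=-7,dy=-5->C; (2,5):dx=-3,dy=+1->D; (3,4):dx=-1,dy=-9->C
  (3,5):dx=+3,dy=-3->D; (4,5):dx=+4,dy=+6->C
Step 2: C = 6, D = 4, total pairs = 10.
Step 3: tau = (C - D)/(n(n-1)/2) = (6 - 4)/10 = 0.200000.
Step 4: Exact two-sided p-value (enumerate n! = 120 permutations of y under H0): p = 0.816667.
Step 5: alpha = 0.1. fail to reject H0.

tau_b = 0.2000 (C=6, D=4), p = 0.816667, fail to reject H0.


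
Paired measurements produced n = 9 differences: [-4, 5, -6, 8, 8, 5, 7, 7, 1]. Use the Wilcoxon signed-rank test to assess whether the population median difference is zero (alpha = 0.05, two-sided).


Step 1: Drop any zero differences (none here) and take |d_i|.
|d| = [4, 5, 6, 8, 8, 5, 7, 7, 1]
Step 2: Midrank |d_i| (ties get averaged ranks).
ranks: |4|->2, |5|->3.5, |6|->5, |8|->8.5, |8|->8.5, |5|->3.5, |7|->6.5, |7|->6.5, |1|->1
Step 3: Attach original signs; sum ranks with positive sign and with negative sign.
W+ = 3.5 + 8.5 + 8.5 + 3.5 + 6.5 + 6.5 + 1 = 38
W- = 2 + 5 = 7
(Check: W+ + W- = 45 should equal n(n+1)/2 = 45.)
Step 4: Test statistic W = min(W+, W-) = 7.
Step 5: Ties in |d|, so use the tie-corrected normal approximation.
        E[W] = n(n+1)/4 = 9*10/4 = 22.5.
        Tie groups: |d|=5 (t=2), |d|=7 (t=2), |d|=8 (t=2); sum(t^3 - t) = 18.
        Var[W] = n(n+1)(2n+1)/24 - sum(t^3-t)/48 = 1710/24 - 18/48 = 70.875.
        z = (W - E[W]) / sqrt(Var[W]) = (7 - 22.5) / 8.4187 = -1.8411.
        Two-sided p = 2*Phi(z) = 0.065602.
Step 6: alpha = 0.05. fail to reject H0.

W+ = 38, W- = 7, W = min = 7, p = 0.065602, fail to reject H0.


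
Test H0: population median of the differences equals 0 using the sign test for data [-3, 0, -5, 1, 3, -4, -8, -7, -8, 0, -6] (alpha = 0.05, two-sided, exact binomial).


Step 1: Discard zero differences. Original n = 11; n_eff = number of nonzero differences = 9.
Nonzero differences (with sign): -3, -5, +1, +3, -4, -8, -7, -8, -6
Step 2: Count signs: positive = 2, negative = 7.
Step 3: Under H0: P(positive) = 0.5, so the number of positives S ~ Bin(9, 0.5).
Step 4: Two-sided exact p-value = sum of Bin(9,0.5) probabilities at or below the observed probability = 0.179688.
Step 5: alpha = 0.05. fail to reject H0.

n_eff = 9, pos = 2, neg = 7, p = 0.179688, fail to reject H0.


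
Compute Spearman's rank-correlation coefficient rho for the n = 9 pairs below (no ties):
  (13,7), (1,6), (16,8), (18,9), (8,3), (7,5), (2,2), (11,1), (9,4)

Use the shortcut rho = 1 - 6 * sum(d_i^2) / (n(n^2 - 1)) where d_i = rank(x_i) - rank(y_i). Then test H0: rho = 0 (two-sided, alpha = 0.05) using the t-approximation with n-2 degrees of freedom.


Step 1: Rank x and y separately (midranks; no ties here).
rank(x): 13->7, 1->1, 16->8, 18->9, 8->4, 7->3, 2->2, 11->6, 9->5
rank(y): 7->7, 6->6, 8->8, 9->9, 3->3, 5->5, 2->2, 1->1, 4->4
Step 2: d_i = R_x(i) - R_y(i); compute d_i^2.
  (7-7)^2=0, (1-6)^2=25, (8-8)^2=0, (9-9)^2=0, (4-3)^2=1, (3-5)^2=4, (2-2)^2=0, (6-1)^2=25, (5-4)^2=1
sum(d^2) = 56.
Step 3: rho = 1 - 6*56 / (9*(9^2 - 1)) = 1 - 336/720 = 0.533333.
Step 4: Under H0, t = rho * sqrt((n-2)/(1-rho^2)) = 1.6681 ~ t(7).
Step 5: Two-sided p-value from the t-distribution with 7 df = 0.139227.
Step 6: alpha = 0.05. fail to reject H0.

rho = 0.5333, p = 0.139227, fail to reject H0 at alpha = 0.05.


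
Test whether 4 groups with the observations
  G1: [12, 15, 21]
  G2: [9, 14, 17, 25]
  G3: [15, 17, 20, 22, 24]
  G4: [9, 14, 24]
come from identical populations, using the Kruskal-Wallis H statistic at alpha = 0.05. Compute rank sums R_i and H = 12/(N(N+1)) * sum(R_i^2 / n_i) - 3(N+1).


Step 1: Combine all N = 15 observations and assign midranks.
sorted (value, group, rank): (9,G2,1.5), (9,G4,1.5), (12,G1,3), (14,G2,4.5), (14,G4,4.5), (15,G1,6.5), (15,G3,6.5), (17,G2,8.5), (17,G3,8.5), (20,G3,10), (21,G1,11), (22,G3,12), (24,G3,13.5), (24,G4,13.5), (25,G2,15)
Step 2: Sum ranks within each group.
R_1 = 20.5 (n_1 = 3)
R_2 = 29.5 (n_2 = 4)
R_3 = 50.5 (n_3 = 5)
R_4 = 19.5 (n_4 = 3)
Step 3: H = 12/(N(N+1)) * sum(R_i^2/n_i) - 3(N+1)
     = 12/(15*16) * (20.5^2/3 + 29.5^2/4 + 50.5^2/5 + 19.5^2/3) - 3*16
     = 0.050000 * 994.446 - 48
     = 1.722292.
Step 4: Ties present; correction factor C = 1 - 30/(15^3 - 15) = 0.991071. Corrected H = 1.722292 / 0.991071 = 1.737808.
Step 5: Under H0, H ~ chi^2(3); p-value = 0.628561.
Step 6: alpha = 0.05. fail to reject H0.

H = 1.7378, df = 3, p = 0.628561, fail to reject H0.


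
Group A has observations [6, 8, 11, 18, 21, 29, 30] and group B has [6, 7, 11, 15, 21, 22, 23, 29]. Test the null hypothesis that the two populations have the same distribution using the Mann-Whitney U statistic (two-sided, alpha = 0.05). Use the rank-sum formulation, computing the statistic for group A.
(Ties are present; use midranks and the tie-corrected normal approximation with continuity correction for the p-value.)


Step 1: Combine and sort all 15 observations; assign midranks.
sorted (value, group): (6,X), (6,Y), (7,Y), (8,X), (11,X), (11,Y), (15,Y), (18,X), (21,X), (21,Y), (22,Y), (23,Y), (29,X), (29,Y), (30,X)
ranks: 6->1.5, 6->1.5, 7->3, 8->4, 11->5.5, 11->5.5, 15->7, 18->8, 21->9.5, 21->9.5, 22->11, 23->12, 29->13.5, 29->13.5, 30->15
Step 2: Rank sum for X: R1 = 1.5 + 4 + 5.5 + 8 + 9.5 + 13.5 + 15 = 57.
Step 3: U_X = R1 - n1(n1+1)/2 = 57 - 7*8/2 = 57 - 28 = 29.
       U_Y = n1*n2 - U_X = 56 - 29 = 27.
Step 4: Ties are present, so use the tie-corrected normal approximation (with continuity correction) for the p-value.
Step 5: p-value = 0.953692; compare to alpha = 0.05. fail to reject H0.

U_X = 29, p = 0.953692, fail to reject H0 at alpha = 0.05.


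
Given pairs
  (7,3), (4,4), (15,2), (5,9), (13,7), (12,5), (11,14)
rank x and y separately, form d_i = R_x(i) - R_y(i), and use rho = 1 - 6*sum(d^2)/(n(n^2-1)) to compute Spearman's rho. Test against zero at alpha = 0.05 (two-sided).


Step 1: Rank x and y separately (midranks; no ties here).
rank(x): 7->3, 4->1, 15->7, 5->2, 13->6, 12->5, 11->4
rank(y): 3->2, 4->3, 2->1, 9->6, 7->5, 5->4, 14->7
Step 2: d_i = R_x(i) - R_y(i); compute d_i^2.
  (3-2)^2=1, (1-3)^2=4, (7-1)^2=36, (2-6)^2=16, (6-5)^2=1, (5-4)^2=1, (4-7)^2=9
sum(d^2) = 68.
Step 3: rho = 1 - 6*68 / (7*(7^2 - 1)) = 1 - 408/336 = -0.214286.
Step 4: Under H0, t = rho * sqrt((n-2)/(1-rho^2)) = -0.4906 ~ t(5).
Step 5: Two-sided p-value from the t-distribution with 5 df = 0.644512.
Step 6: alpha = 0.05. fail to reject H0.

rho = -0.2143, p = 0.644512, fail to reject H0 at alpha = 0.05.


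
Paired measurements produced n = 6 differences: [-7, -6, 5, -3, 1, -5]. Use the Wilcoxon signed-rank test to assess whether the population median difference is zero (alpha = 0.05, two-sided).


Step 1: Drop any zero differences (none here) and take |d_i|.
|d| = [7, 6, 5, 3, 1, 5]
Step 2: Midrank |d_i| (ties get averaged ranks).
ranks: |7|->6, |6|->5, |5|->3.5, |3|->2, |1|->1, |5|->3.5
Step 3: Attach original signs; sum ranks with positive sign and with negative sign.
W+ = 3.5 + 1 = 4.5
W- = 6 + 5 + 2 + 3.5 = 16.5
(Check: W+ + W- = 21 should equal n(n+1)/2 = 21.)
Step 4: Test statistic W = min(W+, W-) = 4.5.
Step 5: Ties in |d|, so use the tie-corrected normal approximation.
        E[W] = n(n+1)/4 = 6*7/4 = 10.5.
        Tie groups: |d|=5 (t=2); sum(t^3 - t) = 6.
        Var[W] = n(n+1)(2n+1)/24 - sum(t^3-t)/48 = 546/24 - 6/48 = 22.625.
        z = (W - E[W]) / sqrt(Var[W]) = (4.5 - 10.5) / 4.7566 = -1.2614.
        Two-sided p = 2*Phi(z) = 0.207160.
Step 6: alpha = 0.05. fail to reject H0.

W+ = 4.5, W- = 16.5, W = min = 4.5, p = 0.207160, fail to reject H0.


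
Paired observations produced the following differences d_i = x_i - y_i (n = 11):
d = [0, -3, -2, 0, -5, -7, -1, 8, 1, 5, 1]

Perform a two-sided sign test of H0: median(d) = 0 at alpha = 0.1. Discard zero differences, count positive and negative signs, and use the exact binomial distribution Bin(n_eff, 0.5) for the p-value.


Step 1: Discard zero differences. Original n = 11; n_eff = number of nonzero differences = 9.
Nonzero differences (with sign): -3, -2, -5, -7, -1, +8, +1, +5, +1
Step 2: Count signs: positive = 4, negative = 5.
Step 3: Under H0: P(positive) = 0.5, so the number of positives S ~ Bin(9, 0.5).
Step 4: Two-sided exact p-value = sum of Bin(9,0.5) probabilities at or below the observed probability = 1.000000.
Step 5: alpha = 0.1. fail to reject H0.

n_eff = 9, pos = 4, neg = 5, p = 1.000000, fail to reject H0.


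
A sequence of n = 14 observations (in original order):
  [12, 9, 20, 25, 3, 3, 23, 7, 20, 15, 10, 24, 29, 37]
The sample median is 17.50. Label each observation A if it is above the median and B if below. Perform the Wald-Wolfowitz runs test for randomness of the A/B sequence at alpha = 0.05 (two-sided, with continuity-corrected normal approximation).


Step 1: Compute median = 17.50; label A = above, B = below.
Labels in order: BBAABBABABBAAA  (n_A = 7, n_B = 7)
Step 2: Count runs R = 8.
Step 3: Under H0 (random ordering), E[R] = 2*n_A*n_B/(n_A+n_B) + 1 = 2*7*7/14 + 1 = 8.0000.
        Var[R] = 2*n_A*n_B*(2*n_A*n_B - n_A - n_B) / ((n_A+n_B)^2 * (n_A+n_B-1)) = 8232/2548 = 3.2308.
        SD[R] = 1.7974.
Step 4: R = E[R], so z = 0 with no continuity correction.
Step 5: Two-sided p-value via normal approximation = 2*(1 - Phi(|z|)) = 1.000000.
Step 6: alpha = 0.05. fail to reject H0.

R = 8, z = 0.0000, p = 1.000000, fail to reject H0.


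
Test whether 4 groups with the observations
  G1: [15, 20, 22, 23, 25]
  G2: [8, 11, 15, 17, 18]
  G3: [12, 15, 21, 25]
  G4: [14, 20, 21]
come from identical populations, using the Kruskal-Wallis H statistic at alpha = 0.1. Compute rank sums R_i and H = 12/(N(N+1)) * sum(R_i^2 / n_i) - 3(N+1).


Step 1: Combine all N = 17 observations and assign midranks.
sorted (value, group, rank): (8,G2,1), (11,G2,2), (12,G3,3), (14,G4,4), (15,G1,6), (15,G2,6), (15,G3,6), (17,G2,8), (18,G2,9), (20,G1,10.5), (20,G4,10.5), (21,G3,12.5), (21,G4,12.5), (22,G1,14), (23,G1,15), (25,G1,16.5), (25,G3,16.5)
Step 2: Sum ranks within each group.
R_1 = 62 (n_1 = 5)
R_2 = 26 (n_2 = 5)
R_3 = 38 (n_3 = 4)
R_4 = 27 (n_4 = 3)
Step 3: H = 12/(N(N+1)) * sum(R_i^2/n_i) - 3(N+1)
     = 12/(17*18) * (62^2/5 + 26^2/5 + 38^2/4 + 27^2/3) - 3*18
     = 0.039216 * 1508 - 54
     = 5.137255.
Step 4: Ties present; correction factor C = 1 - 42/(17^3 - 17) = 0.991422. Corrected H = 5.137255 / 0.991422 = 5.181706.
Step 5: Under H0, H ~ chi^2(3); p-value = 0.158965.
Step 6: alpha = 0.1. fail to reject H0.

H = 5.1817, df = 3, p = 0.158965, fail to reject H0.


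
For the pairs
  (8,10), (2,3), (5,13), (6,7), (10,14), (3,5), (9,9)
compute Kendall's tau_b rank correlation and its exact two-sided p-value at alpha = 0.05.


Step 1: Enumerate the 21 unordered pairs (i,j) with i<j and classify each by sign(x_j-x_i) * sign(y_j-y_i).
  (1,2):dx=-6,dy=-7->C; (1,3):dx=-3,dy=+3->D; (1,4):dx=-2,dy=-3->C; (1,5):dx=+2,dy=+4->C
  (1,6):dx=-5,dy=-5->C; (1,7):dx=+1,dy=-1->D; (2,3):dx=+3,dy=+10->C; (2,4):dx=+4,dy=+4->C
  (2,5):dx=+8,dy=+11->C; (2,6):dx=+1,dy=+2->C; (2,7):dx=+7,dy=+6->C; (3,4):dx=+1,dy=-6->D
  (3,5):dx=+5,dy=+1->C; (3,6):dx=-2,dy=-8->C; (3,7):dx=+4,dy=-4->D; (4,5):dx=+4,dy=+7->C
  (4,6):dx=-3,dy=-2->C; (4,7):dx=+3,dy=+2->C; (5,6):dx=-7,dy=-9->C; (5,7):dx=-1,dy=-5->C
  (6,7):dx=+6,dy=+4->C
Step 2: C = 17, D = 4, total pairs = 21.
Step 3: tau = (C - D)/(n(n-1)/2) = (17 - 4)/21 = 0.619048.
Step 4: Exact two-sided p-value (enumerate n! = 5040 permutations of y under H0): p = 0.069048.
Step 5: alpha = 0.05. fail to reject H0.

tau_b = 0.6190 (C=17, D=4), p = 0.069048, fail to reject H0.


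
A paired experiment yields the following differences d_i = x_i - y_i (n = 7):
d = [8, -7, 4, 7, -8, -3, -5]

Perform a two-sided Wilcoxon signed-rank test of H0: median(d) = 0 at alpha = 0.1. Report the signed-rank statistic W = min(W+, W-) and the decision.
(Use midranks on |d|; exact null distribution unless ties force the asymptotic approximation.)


Step 1: Drop any zero differences (none here) and take |d_i|.
|d| = [8, 7, 4, 7, 8, 3, 5]
Step 2: Midrank |d_i| (ties get averaged ranks).
ranks: |8|->6.5, |7|->4.5, |4|->2, |7|->4.5, |8|->6.5, |3|->1, |5|->3
Step 3: Attach original signs; sum ranks with positive sign and with negative sign.
W+ = 6.5 + 2 + 4.5 = 13
W- = 4.5 + 6.5 + 1 + 3 = 15
(Check: W+ + W- = 28 should equal n(n+1)/2 = 28.)
Step 4: Test statistic W = min(W+, W-) = 13.
Step 5: Ties in |d|, so use the tie-corrected normal approximation.
        E[W] = n(n+1)/4 = 7*8/4 = 14.
        Tie groups: |d|=7 (t=2), |d|=8 (t=2); sum(t^3 - t) = 12.
        Var[W] = n(n+1)(2n+1)/24 - sum(t^3-t)/48 = 840/24 - 12/48 = 34.75.
        z = (W - E[W]) / sqrt(Var[W]) = (13 - 14) / 5.8949 = -0.1696.
        Two-sided p = 2*Phi(z) = 0.865295.
Step 6: alpha = 0.1. fail to reject H0.

W+ = 13, W- = 15, W = min = 13, p = 0.865295, fail to reject H0.


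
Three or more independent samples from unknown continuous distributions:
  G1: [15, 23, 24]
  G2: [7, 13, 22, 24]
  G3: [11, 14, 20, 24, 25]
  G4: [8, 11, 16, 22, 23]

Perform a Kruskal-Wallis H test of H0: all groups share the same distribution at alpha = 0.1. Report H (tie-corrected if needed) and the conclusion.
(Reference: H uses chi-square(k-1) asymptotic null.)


Step 1: Combine all N = 17 observations and assign midranks.
sorted (value, group, rank): (7,G2,1), (8,G4,2), (11,G3,3.5), (11,G4,3.5), (13,G2,5), (14,G3,6), (15,G1,7), (16,G4,8), (20,G3,9), (22,G2,10.5), (22,G4,10.5), (23,G1,12.5), (23,G4,12.5), (24,G1,15), (24,G2,15), (24,G3,15), (25,G3,17)
Step 2: Sum ranks within each group.
R_1 = 34.5 (n_1 = 3)
R_2 = 31.5 (n_2 = 4)
R_3 = 50.5 (n_3 = 5)
R_4 = 36.5 (n_4 = 5)
Step 3: H = 12/(N(N+1)) * sum(R_i^2/n_i) - 3(N+1)
     = 12/(17*18) * (34.5^2/3 + 31.5^2/4 + 50.5^2/5 + 36.5^2/5) - 3*18
     = 0.039216 * 1421.31 - 54
     = 1.737745.
Step 4: Ties present; correction factor C = 1 - 42/(17^3 - 17) = 0.991422. Corrected H = 1.737745 / 0.991422 = 1.752781.
Step 5: Under H0, H ~ chi^2(3); p-value = 0.625264.
Step 6: alpha = 0.1. fail to reject H0.

H = 1.7528, df = 3, p = 0.625264, fail to reject H0.


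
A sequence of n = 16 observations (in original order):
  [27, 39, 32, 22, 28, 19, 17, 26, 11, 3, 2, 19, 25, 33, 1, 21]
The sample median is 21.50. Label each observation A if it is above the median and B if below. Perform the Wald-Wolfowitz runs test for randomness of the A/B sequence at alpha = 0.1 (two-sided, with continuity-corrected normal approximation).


Step 1: Compute median = 21.50; label A = above, B = below.
Labels in order: AAAAABBABBBBAABB  (n_A = 8, n_B = 8)
Step 2: Count runs R = 6.
Step 3: Under H0 (random ordering), E[R] = 2*n_A*n_B/(n_A+n_B) + 1 = 2*8*8/16 + 1 = 9.0000.
        Var[R] = 2*n_A*n_B*(2*n_A*n_B - n_A - n_B) / ((n_A+n_B)^2 * (n_A+n_B-1)) = 14336/3840 = 3.7333.
        SD[R] = 1.9322.
Step 4: Continuity-corrected z = (R + 0.5 - E[R]) / SD[R] = (6 + 0.5 - 9.0000) / 1.9322 = -1.2939.
Step 5: Two-sided p-value via normal approximation = 2*(1 - Phi(|z|)) = 0.195709.
Step 6: alpha = 0.1. fail to reject H0.

R = 6, z = -1.2939, p = 0.195709, fail to reject H0.


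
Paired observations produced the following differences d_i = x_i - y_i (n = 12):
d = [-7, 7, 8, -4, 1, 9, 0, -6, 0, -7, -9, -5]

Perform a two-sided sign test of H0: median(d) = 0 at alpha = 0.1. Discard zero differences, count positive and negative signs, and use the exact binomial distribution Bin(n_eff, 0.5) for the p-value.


Step 1: Discard zero differences. Original n = 12; n_eff = number of nonzero differences = 10.
Nonzero differences (with sign): -7, +7, +8, -4, +1, +9, -6, -7, -9, -5
Step 2: Count signs: positive = 4, negative = 6.
Step 3: Under H0: P(positive) = 0.5, so the number of positives S ~ Bin(10, 0.5).
Step 4: Two-sided exact p-value = sum of Bin(10,0.5) probabilities at or below the observed probability = 0.753906.
Step 5: alpha = 0.1. fail to reject H0.

n_eff = 10, pos = 4, neg = 6, p = 0.753906, fail to reject H0.


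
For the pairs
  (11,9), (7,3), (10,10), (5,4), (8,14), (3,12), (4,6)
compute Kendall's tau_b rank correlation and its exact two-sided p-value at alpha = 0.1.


Step 1: Enumerate the 21 unordered pairs (i,j) with i<j and classify each by sign(x_j-x_i) * sign(y_j-y_i).
  (1,2):dx=-4,dy=-6->C; (1,3):dx=-1,dy=+1->D; (1,4):dx=-6,dy=-5->C; (1,5):dx=-3,dy=+5->D
  (1,6):dx=-8,dy=+3->D; (1,7):dx=-7,dy=-3->C; (2,3):dx=+3,dy=+7->C; (2,4):dx=-2,dy=+1->D
  (2,5):dx=+1,dy=+11->C; (2,6):dx=-4,dy=+9->D; (2,7):dx=-3,dy=+3->D; (3,4):dx=-5,dy=-6->C
  (3,5):dx=-2,dy=+4->D; (3,6):dx=-7,dy=+2->D; (3,7):dx=-6,dy=-4->C; (4,5):dx=+3,dy=+10->C
  (4,6):dx=-2,dy=+8->D; (4,7):dx=-1,dy=+2->D; (5,6):dx=-5,dy=-2->C; (5,7):dx=-4,dy=-8->C
  (6,7):dx=+1,dy=-6->D
Step 2: C = 10, D = 11, total pairs = 21.
Step 3: tau = (C - D)/(n(n-1)/2) = (10 - 11)/21 = -0.047619.
Step 4: Exact two-sided p-value (enumerate n! = 5040 permutations of y under H0): p = 1.000000.
Step 5: alpha = 0.1. fail to reject H0.

tau_b = -0.0476 (C=10, D=11), p = 1.000000, fail to reject H0.


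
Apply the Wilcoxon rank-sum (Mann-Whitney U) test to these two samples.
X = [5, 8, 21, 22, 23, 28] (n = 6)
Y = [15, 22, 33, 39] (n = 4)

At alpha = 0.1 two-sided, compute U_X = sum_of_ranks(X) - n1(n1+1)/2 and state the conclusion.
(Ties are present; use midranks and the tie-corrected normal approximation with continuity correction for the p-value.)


Step 1: Combine and sort all 10 observations; assign midranks.
sorted (value, group): (5,X), (8,X), (15,Y), (21,X), (22,X), (22,Y), (23,X), (28,X), (33,Y), (39,Y)
ranks: 5->1, 8->2, 15->3, 21->4, 22->5.5, 22->5.5, 23->7, 28->8, 33->9, 39->10
Step 2: Rank sum for X: R1 = 1 + 2 + 4 + 5.5 + 7 + 8 = 27.5.
Step 3: U_X = R1 - n1(n1+1)/2 = 27.5 - 6*7/2 = 27.5 - 21 = 6.5.
       U_Y = n1*n2 - U_X = 24 - 6.5 = 17.5.
Step 4: Ties are present, so use the tie-corrected normal approximation (with continuity correction) for the p-value.
Step 5: p-value = 0.284958; compare to alpha = 0.1. fail to reject H0.

U_X = 6.5, p = 0.284958, fail to reject H0 at alpha = 0.1.


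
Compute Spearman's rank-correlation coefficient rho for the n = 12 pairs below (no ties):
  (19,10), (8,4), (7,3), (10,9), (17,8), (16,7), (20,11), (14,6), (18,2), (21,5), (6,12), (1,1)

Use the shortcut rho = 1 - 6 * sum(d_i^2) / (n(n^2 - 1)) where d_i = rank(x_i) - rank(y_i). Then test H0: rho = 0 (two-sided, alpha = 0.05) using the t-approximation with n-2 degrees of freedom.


Step 1: Rank x and y separately (midranks; no ties here).
rank(x): 19->10, 8->4, 7->3, 10->5, 17->8, 16->7, 20->11, 14->6, 18->9, 21->12, 6->2, 1->1
rank(y): 10->10, 4->4, 3->3, 9->9, 8->8, 7->7, 11->11, 6->6, 2->2, 5->5, 12->12, 1->1
Step 2: d_i = R_x(i) - R_y(i); compute d_i^2.
  (10-10)^2=0, (4-4)^2=0, (3-3)^2=0, (5-9)^2=16, (8-8)^2=0, (7-7)^2=0, (11-11)^2=0, (6-6)^2=0, (9-2)^2=49, (12-5)^2=49, (2-12)^2=100, (1-1)^2=0
sum(d^2) = 214.
Step 3: rho = 1 - 6*214 / (12*(12^2 - 1)) = 1 - 1284/1716 = 0.251748.
Step 4: Under H0, t = rho * sqrt((n-2)/(1-rho^2)) = 0.8226 ~ t(10).
Step 5: Two-sided p-value from the t-distribution with 10 df = 0.429919.
Step 6: alpha = 0.05. fail to reject H0.

rho = 0.2517, p = 0.429919, fail to reject H0 at alpha = 0.05.


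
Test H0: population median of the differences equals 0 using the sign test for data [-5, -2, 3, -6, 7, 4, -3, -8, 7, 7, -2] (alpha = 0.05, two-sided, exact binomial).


Step 1: Discard zero differences. Original n = 11; n_eff = number of nonzero differences = 11.
Nonzero differences (with sign): -5, -2, +3, -6, +7, +4, -3, -8, +7, +7, -2
Step 2: Count signs: positive = 5, negative = 6.
Step 3: Under H0: P(positive) = 0.5, so the number of positives S ~ Bin(11, 0.5).
Step 4: Two-sided exact p-value = sum of Bin(11,0.5) probabilities at or below the observed probability = 1.000000.
Step 5: alpha = 0.05. fail to reject H0.

n_eff = 11, pos = 5, neg = 6, p = 1.000000, fail to reject H0.
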